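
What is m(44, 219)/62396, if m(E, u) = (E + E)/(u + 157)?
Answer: 11/2932612 ≈ 3.7509e-6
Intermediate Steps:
m(E, u) = 2*E/(157 + u) (m(E, u) = (2*E)/(157 + u) = 2*E/(157 + u))
m(44, 219)/62396 = (2*44/(157 + 219))/62396 = (2*44/376)*(1/62396) = (2*44*(1/376))*(1/62396) = (11/47)*(1/62396) = 11/2932612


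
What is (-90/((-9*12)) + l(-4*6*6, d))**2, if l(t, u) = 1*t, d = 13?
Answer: 737881/36 ≈ 20497.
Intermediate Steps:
l(t, u) = t
(-90/((-9*12)) + l(-4*6*6, d))**2 = (-90/((-9*12)) - 4*6*6)**2 = (-90/(-108) - 24*6)**2 = (-90*(-1/108) - 144)**2 = (5/6 - 144)**2 = (-859/6)**2 = 737881/36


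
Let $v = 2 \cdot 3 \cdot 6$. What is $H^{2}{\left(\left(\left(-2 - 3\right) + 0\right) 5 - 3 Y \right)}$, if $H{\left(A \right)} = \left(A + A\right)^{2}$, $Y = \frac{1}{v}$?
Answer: $\frac{8208541201}{1296} \approx 6.3338 \cdot 10^{6}$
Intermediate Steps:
$v = 36$ ($v = 6 \cdot 6 = 36$)
$Y = \frac{1}{36} \approx 0.027778$
$H{\left(A \right)} = 4 A^{2}$ ($H{\left(A \right)} = \left(2 A\right)^{2} = 4 A^{2}$)
$H^{2}{\left(\left(\left(-2 - 3\right) + 0\right) 5 - 3 Y \right)} = \left(4 \left(\left(\left(-2 - 3\right) + 0\right) 5 - \frac{1}{12}\right)^{2}\right)^{2} = \left(4 \left(\left(-5 + 0\right) 5 - \frac{1}{12}\right)^{2}\right)^{2} = \left(4 \left(\left(-5\right) 5 - \frac{1}{12}\right)^{2}\right)^{2} = \left(4 \left(-25 - \frac{1}{12}\right)^{2}\right)^{2} = \left(4 \left(- \frac{301}{12}\right)^{2}\right)^{2} = \left(4 \cdot \frac{90601}{144}\right)^{2} = \left(\frac{90601}{36}\right)^{2} = \frac{8208541201}{1296}$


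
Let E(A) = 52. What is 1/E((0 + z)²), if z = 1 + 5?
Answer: 1/52 ≈ 0.019231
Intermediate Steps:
z = 6
1/E((0 + z)²) = 1/52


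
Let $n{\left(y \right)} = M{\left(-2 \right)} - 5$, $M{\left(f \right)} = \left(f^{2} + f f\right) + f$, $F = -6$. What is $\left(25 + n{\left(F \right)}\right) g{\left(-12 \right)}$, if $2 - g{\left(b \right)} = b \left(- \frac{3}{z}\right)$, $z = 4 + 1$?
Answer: $- \frac{676}{5} \approx -135.2$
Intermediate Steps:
$z = 5$
$M{\left(f \right)} = f + 2 f^{2}$ ($M{\left(f \right)} = \left(f^{2} + f^{2}\right) + f = 2 f^{2} + f = f + 2 f^{2}$)
$g{\left(b \right)} = 2 + \frac{3 b}{5}$ ($g{\left(b \right)} = 2 - b \left(- \frac{3}{5}\right) = 2 - - \frac{3 b}{5} = 2 + \frac{3 b}{5}$)
$n{\left(y \right)} = 1$ ($n{\left(y \right)} = - 2 \left(1 + 2 \left(-2\right)\right) - 5 = - 2 \left(1 - 4\right) - 5 = \left(-2\right) \left(-3\right) - 5 = 6 - 5 = 1$)
$\left(25 + n{\left(F \right)}\right) g{\left(-12 \right)} = \left(25 + 1\right) \left(2 + \frac{3}{5} \left(-12\right)\right) = 26 \left(2 - \frac{36}{5}\right) = 26 \left(- \frac{26}{5}\right) = - \frac{676}{5}$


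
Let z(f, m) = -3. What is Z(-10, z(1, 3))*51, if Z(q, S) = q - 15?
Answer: -1275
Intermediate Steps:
Z(q, S) = -15 + q
Z(-10, z(1, 3))*51 = (-15 - 10)*51 = -25*51 = -1275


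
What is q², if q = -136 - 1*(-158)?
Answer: 484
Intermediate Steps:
q = 22 (q = -136 + 158 = 22)
q² = 22² = 484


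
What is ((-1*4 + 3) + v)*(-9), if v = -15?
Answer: 144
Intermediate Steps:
((-1*4 + 3) + v)*(-9) = ((-1*4 + 3) - 15)*(-9) = ((-4 + 3) - 15)*(-9) = (-1 - 15)*(-9) = -16*(-9) = 144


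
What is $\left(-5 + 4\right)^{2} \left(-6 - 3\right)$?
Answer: $-9$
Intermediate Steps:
$\left(-5 + 4\right)^{2} \left(-6 - 3\right) = \left(-1\right)^{2} \left(-9\right) = 1 \left(-9\right) = -9$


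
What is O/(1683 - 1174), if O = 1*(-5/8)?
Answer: -5/4072 ≈ -0.0012279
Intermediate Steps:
O = -5/8 (O = 1*(-5*⅛) = 1*(-5/8) = -5/8 ≈ -0.62500)
O/(1683 - 1174) = -5/(8*(1683 - 1174)) = -5/8/509 = -5/8*1/509 = -5/4072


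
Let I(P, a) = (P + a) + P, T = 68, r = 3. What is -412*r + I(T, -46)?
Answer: -1146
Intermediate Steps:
I(P, a) = a + 2*P
-412*r + I(T, -46) = -412*3 + (-46 + 2*68) = -1236 + (-46 + 136) = -1236 + 90 = -1146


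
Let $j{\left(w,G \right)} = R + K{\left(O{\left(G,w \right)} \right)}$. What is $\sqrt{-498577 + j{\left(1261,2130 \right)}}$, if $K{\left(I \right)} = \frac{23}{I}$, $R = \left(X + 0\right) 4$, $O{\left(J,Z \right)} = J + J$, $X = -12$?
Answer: $\frac{i \sqrt{2262211738005}}{2130} \approx 706.13 i$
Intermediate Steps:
$O{\left(J,Z \right)} = 2 J$
$R = -48$ ($R = \left(-12 + 0\right) 4 = \left(-12\right) 4 = -48$)
$j{\left(w,G \right)} = -48 + \frac{23}{2 G}$
$\sqrt{-498577 + j{\left(1261,2130 \right)}} = \sqrt{-498577 - \left(48 - \frac{23}{2 \cdot 2130}\right)} = \sqrt{-498577 + \left(-48 + \frac{23}{2} \cdot \frac{1}{2130}\right)} = \sqrt{-498577 + \left(-48 + \frac{23}{4260}\right)} = \sqrt{-498577 - \frac{204457}{4260}} = \sqrt{- \frac{2124142477}{4260}} = \frac{i \sqrt{2262211738005}}{2130}$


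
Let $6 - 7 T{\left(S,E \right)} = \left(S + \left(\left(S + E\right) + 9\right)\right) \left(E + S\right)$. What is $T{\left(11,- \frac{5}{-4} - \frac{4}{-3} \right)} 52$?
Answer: $- \frac{842725}{252} \approx -3344.1$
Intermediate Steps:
$T{\left(S,E \right)} = \frac{6}{7} - \frac{\left(E + S\right) \left(9 + E + 2 S\right)}{7}$ ($T{\left(S,E \right)} = \frac{6}{7} - \frac{\left(S + \left(\left(S + E\right) + 9\right)\right) \left(E + S\right)}{7} = \frac{6}{7} - \frac{\left(S + \left(\left(E + S\right) + 9\right)\right) \left(E + S\right)}{7} = \frac{6}{7} - \frac{\left(S + \left(9 + E + S\right)\right) \left(E + S\right)}{7} = \frac{6}{7} - \frac{\left(9 + E + 2 S\right) \left(E + S\right)}{7} = \frac{6}{7} - \frac{\left(E + S\right) \left(9 + E + 2 S\right)}{7}$)
$T{\left(11,- \frac{5}{-4} - \frac{4}{-3} \right)} 52 = \left(\frac{6}{7} - \frac{9 \left(- \frac{5}{-4} - \frac{4}{-3}\right)}{7} - \frac{99}{7} - \frac{2 \cdot 11^{2}}{7} - \frac{\left(- \frac{5}{-4} - \frac{4}{-3}\right)^{2}}{7} - \frac{3}{7} \left(- \frac{5}{-4} - \frac{4}{-3}\right) 11\right) 52 = \left(\frac{6}{7} - \frac{9 \left(\left(-5\right) \left(- \frac{1}{4}\right) - - \frac{4}{3}\right)}{7} - \frac{99}{7} - \frac{242}{7} - \frac{\left(\left(-5\right) \left(- \frac{1}{4}\right) - - \frac{4}{3}\right)^{2}}{7} - \frac{3}{7} \left(\left(-5\right) \left(- \frac{1}{4}\right) - - \frac{4}{3}\right) 11\right) 52 = \left(\frac{6}{7} - \frac{9 \left(\frac{5}{4} + \frac{4}{3}\right)}{7} - \frac{99}{7} - \frac{242}{7} - \frac{\left(\frac{5}{4} + \frac{4}{3}\right)^{2}}{7} - \frac{3}{7} \left(\frac{5}{4} + \frac{4}{3}\right) 11\right) 52 = \left(\frac{6}{7} - \frac{93}{28} - \frac{99}{7} - \frac{242}{7} - \frac{\left(\frac{31}{12}\right)^{2}}{7} - \frac{31}{28} \cdot 11\right) 52 = \left(\frac{6}{7} - \frac{93}{28} - \frac{99}{7} - \frac{242}{7} - \frac{961}{1008} - \frac{341}{28}\right) 52 = \left(- \frac{64825}{1008}\right) 52 = - \frac{842725}{252}$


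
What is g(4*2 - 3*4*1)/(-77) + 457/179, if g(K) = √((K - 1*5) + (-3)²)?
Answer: 457/179 ≈ 2.5531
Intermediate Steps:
g(K) = √(4 + K) (g(K) = √((K - 5) + 9) = √((-5 + K) + 9) = √(4 + K))
g(4*2 - 3*4*1)/(-77) + 457/179 = √(4 + (4*2 - 3*4*1))/(-77) + 457/179 = √(4 + (8 - 12*1))*(-1/77) + 457*(1/179) = √(4 + (8 - 12))*(-1/77) + 457/179 = √(4 - 4)*(-1/77) + 457/179 = √0*(-1/77) + 457/179 = 0*(-1/77) + 457/179 = 0 + 457/179 = 457/179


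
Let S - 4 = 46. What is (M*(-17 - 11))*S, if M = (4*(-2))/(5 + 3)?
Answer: 1400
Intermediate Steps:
S = 50 (S = 4 + 46 = 50)
M = -1 (M = -8/8 = -8*⅛ = -1)
(M*(-17 - 11))*S = -(-17 - 11)*50 = -1*(-28)*50 = 28*50 = 1400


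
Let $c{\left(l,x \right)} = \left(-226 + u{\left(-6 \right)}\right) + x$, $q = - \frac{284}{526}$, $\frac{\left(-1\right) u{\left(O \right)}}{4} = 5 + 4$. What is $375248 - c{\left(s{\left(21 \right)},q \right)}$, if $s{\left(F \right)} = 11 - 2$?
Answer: $\frac{98759272}{263} \approx 3.7551 \cdot 10^{5}$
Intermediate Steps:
$u{\left(O \right)} = -36$ ($u{\left(O \right)} = - 4 \left(5 + 4\right) = \left(-4\right) 9 = -36$)
$s{\left(F \right)} = 9$ ($s{\left(F \right)} = 11 - 2 = 9$)
$q = - \frac{142}{263}$ ($q = \left(-284\right) \frac{1}{526} = - \frac{142}{263} \approx -0.53992$)
$c{\left(l,x \right)} = -262 + x$ ($c{\left(l,x \right)} = \left(-226 - 36\right) + x = -262 + x$)
$375248 - c{\left(s{\left(21 \right)},q \right)} = 375248 - \left(-262 - \frac{142}{263}\right) = 375248 - - \frac{69048}{263} = 375248 + \frac{69048}{263} = \frac{98759272}{263}$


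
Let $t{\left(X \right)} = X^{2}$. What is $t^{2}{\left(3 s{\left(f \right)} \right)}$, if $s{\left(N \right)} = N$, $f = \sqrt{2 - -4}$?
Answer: $2916$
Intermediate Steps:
$f = \sqrt{6}$ ($f = \sqrt{2 + 4} = \sqrt{6} \approx 2.4495$)
$t^{2}{\left(3 s{\left(f \right)} \right)} = \left(\left(3 \sqrt{6}\right)^{2}\right)^{2} = 54^{2} = 2916$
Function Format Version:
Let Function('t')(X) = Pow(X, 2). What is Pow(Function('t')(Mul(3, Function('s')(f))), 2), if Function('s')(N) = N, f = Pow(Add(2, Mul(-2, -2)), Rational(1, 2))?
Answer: 2916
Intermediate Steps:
f = Pow(6, Rational(1, 2)) (f = Pow(Add(2, 4), Rational(1, 2)) = Pow(6, Rational(1, 2)) ≈ 2.4495)
Pow(Function('t')(Mul(3, Function('s')(f))), 2) = Pow(Pow(Mul(3, Pow(6, Rational(1, 2))), 2), 2) = Pow(54, 2) = 2916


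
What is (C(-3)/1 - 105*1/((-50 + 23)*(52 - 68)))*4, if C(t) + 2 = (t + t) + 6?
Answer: -323/36 ≈ -8.9722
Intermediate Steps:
C(t) = 4 + 2*t (C(t) = -2 + ((t + t) + 6) = -2 + (2*t + 6) = -2 + (6 + 2*t) = 4 + 2*t)
(C(-3)/1 - 105*1/((-50 + 23)*(52 - 68)))*4 = ((4 + 2*(-3))/1 - 105*1/((-50 + 23)*(52 - 68)))*4 = ((4 - 6)*1 - 105/((-27*(-16))))*4 = (-2*1 - 105/432)*4 = (-2 - 105*1/432)*4 = (-2 - 35/144)*4 = -323/144*4 = -323/36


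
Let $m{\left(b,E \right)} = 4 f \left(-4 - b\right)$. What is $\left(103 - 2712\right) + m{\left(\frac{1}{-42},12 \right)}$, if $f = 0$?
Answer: $-2609$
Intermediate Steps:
$m{\left(b,E \right)} = 0$ ($m{\left(b,E \right)} = 4 \cdot 0 \left(-4 - b\right) = 0 \left(-4 - b\right) = 0$)
$\left(103 - 2712\right) + m{\left(\frac{1}{-42},12 \right)} = \left(103 - 2712\right) + 0 = -2609 + 0 = -2609$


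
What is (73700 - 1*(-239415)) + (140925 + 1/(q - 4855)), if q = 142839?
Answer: 62650255361/137984 ≈ 4.5404e+5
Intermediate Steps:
(73700 - 1*(-239415)) + (140925 + 1/(q - 4855)) = (73700 - 1*(-239415)) + (140925 + 1/(142839 - 4855)) = (73700 + 239415) + (140925 + 1/137984) = 313115 + (140925 + 1/137984) = 313115 + 19445395201/137984 = 62650255361/137984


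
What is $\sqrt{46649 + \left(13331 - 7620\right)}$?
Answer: $2 \sqrt{13090} \approx 228.82$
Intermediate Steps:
$\sqrt{46649 + \left(13331 - 7620\right)} = \sqrt{46649 + 5711} = \sqrt{52360} = 2 \sqrt{13090}$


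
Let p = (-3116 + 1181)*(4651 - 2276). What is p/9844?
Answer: -4595625/9844 ≈ -466.85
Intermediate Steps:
p = -4595625 (p = -1935*2375 = -4595625)
p/9844 = -4595625/9844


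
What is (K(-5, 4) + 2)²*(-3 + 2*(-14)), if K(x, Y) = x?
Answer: -279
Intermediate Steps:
(K(-5, 4) + 2)²*(-3 + 2*(-14)) = (-5 + 2)²*(-3 + 2*(-14)) = (-3)²*(-3 - 28) = 9*(-31) = -279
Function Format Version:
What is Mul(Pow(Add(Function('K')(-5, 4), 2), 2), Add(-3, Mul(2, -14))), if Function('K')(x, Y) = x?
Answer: -279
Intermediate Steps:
Mul(Pow(Add(Function('K')(-5, 4), 2), 2), Add(-3, Mul(2, -14))) = Mul(Pow(Add(-5, 2), 2), Add(-3, Mul(2, -14))) = Mul(Pow(-3, 2), Add(-3, -28)) = Mul(9, -31) = -279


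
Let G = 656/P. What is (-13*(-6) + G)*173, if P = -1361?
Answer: 18251846/1361 ≈ 13411.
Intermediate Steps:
G = -656/1361 (G = 656/(-1361) = 656*(-1/1361) = -656/1361 ≈ -0.48200)
(-13*(-6) + G)*173 = (-13*(-6) - 656/1361)*173 = (78 - 656/1361)*173 = (105502/1361)*173 = 18251846/1361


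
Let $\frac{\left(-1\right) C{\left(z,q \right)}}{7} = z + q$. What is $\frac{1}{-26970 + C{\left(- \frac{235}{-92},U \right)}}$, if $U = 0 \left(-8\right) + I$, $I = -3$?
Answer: $- \frac{92}{2480953} \approx -3.7083 \cdot 10^{-5}$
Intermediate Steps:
$U = -3$ ($U = 0 \left(-8\right) - 3 = 0 - 3 = -3$)
$C{\left(z,q \right)} = - 7 q - 7 z$ ($C{\left(z,q \right)} = - 7 \left(z + q\right) = - 7 \left(q + z\right) = - 7 q - 7 z$)
$\frac{1}{-26970 + C{\left(- \frac{235}{-92},U \right)}} = \frac{1}{-26970 - \left(-21 + 7 \left(- \frac{235}{-92}\right)\right)} = \frac{1}{-26970 + \left(21 - 7 \left(\left(-235\right) \left(- \frac{1}{92}\right)\right)\right)} = \frac{1}{-26970 + \left(21 - \frac{1645}{92}\right)} = \frac{1}{-26970 + \frac{287}{92}} = \frac{1}{- \frac{2480953}{92}} = - \frac{92}{2480953}$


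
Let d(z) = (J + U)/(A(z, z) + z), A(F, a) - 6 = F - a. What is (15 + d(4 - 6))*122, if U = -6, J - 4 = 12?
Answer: 2135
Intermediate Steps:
J = 16 (J = 4 + 12 = 16)
A(F, a) = 6 + F - a (A(F, a) = 6 + (F - a) = 6 + F - a)
d(z) = 10/(6 + z) (d(z) = (16 - 6)/((6 + z - z) + z) = 10/(6 + z))
(15 + d(4 - 6))*122 = (15 + 10/(6 + (4 - 6)))*122 = (15 + 10/(6 - 2))*122 = (15 + 10/4)*122 = (15 + 10*(¼))*122 = (15 + 5/2)*122 = (35/2)*122 = 2135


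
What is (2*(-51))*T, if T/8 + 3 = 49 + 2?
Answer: -39168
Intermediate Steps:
T = 384 (T = -24 + 8*(49 + 2) = -24 + 8*51 = -24 + 408 = 384)
(2*(-51))*T = (2*(-51))*384 = -102*384 = -39168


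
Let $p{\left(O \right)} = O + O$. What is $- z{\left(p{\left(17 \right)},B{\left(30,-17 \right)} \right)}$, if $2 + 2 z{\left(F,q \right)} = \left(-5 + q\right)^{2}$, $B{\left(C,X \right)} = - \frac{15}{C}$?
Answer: $- \frac{113}{8} \approx -14.125$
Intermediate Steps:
$p{\left(O \right)} = 2 O$
$z{\left(F,q \right)} = -1 + \frac{\left(-5 + q\right)^{2}}{2}$
$- z{\left(p{\left(17 \right)},B{\left(30,-17 \right)} \right)} = - (-1 + \frac{\left(-5 - \frac{15}{30}\right)^{2}}{2}) = - (-1 + \frac{\left(-5 - \frac{1}{2}\right)^{2}}{2}) = - (-1 + \frac{\left(- \frac{11}{2}\right)^{2}}{2}) = - (-1 + \frac{1}{2} \cdot \frac{121}{4}) = - (-1 + \frac{121}{8}) = \left(-1\right) \frac{113}{8} = - \frac{113}{8}$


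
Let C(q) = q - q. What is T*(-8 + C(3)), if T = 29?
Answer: -232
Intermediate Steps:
C(q) = 0
T*(-8 + C(3)) = 29*(-8 + 0) = 29*(-8) = -232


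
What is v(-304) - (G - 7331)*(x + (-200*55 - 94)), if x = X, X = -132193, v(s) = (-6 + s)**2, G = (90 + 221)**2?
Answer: 12808521030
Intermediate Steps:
G = 96721 (G = 311**2 = 96721)
x = -132193
v(-304) - (G - 7331)*(x + (-200*55 - 94)) = (-6 - 304)**2 - (96721 - 7331)*(-132193 + (-200*55 - 94)) = (-310)**2 - 89390*(-132193 + (-11000 - 94)) = 96100 - 89390*(-132193 - 11094) = 96100 - 89390*(-143287) = 96100 - 1*(-12808424930) = 96100 + 12808424930 = 12808521030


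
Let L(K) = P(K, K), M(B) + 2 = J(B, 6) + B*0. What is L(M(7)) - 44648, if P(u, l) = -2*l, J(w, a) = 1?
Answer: -44646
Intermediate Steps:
M(B) = -1 (M(B) = -2 + (1 + B*0) = -2 + (1 + 0) = -2 + 1 = -1)
L(K) = -2*K
L(M(7)) - 44648 = -2*(-1) - 44648 = 2 - 44648 = -44646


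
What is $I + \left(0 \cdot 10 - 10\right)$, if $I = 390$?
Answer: $380$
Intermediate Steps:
$I + \left(0 \cdot 10 - 10\right) = 390 + \left(0 \cdot 10 - 10\right) = 390 + \left(0 - 10\right) = 390 - 10 = 380$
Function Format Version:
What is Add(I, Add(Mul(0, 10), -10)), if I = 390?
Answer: 380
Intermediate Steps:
Add(I, Add(Mul(0, 10), -10)) = Add(390, Add(Mul(0, 10), -10)) = Add(390, Add(0, -10)) = Add(390, -10) = 380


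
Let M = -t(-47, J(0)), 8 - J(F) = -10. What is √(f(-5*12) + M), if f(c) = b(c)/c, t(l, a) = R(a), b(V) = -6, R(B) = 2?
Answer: I*√190/10 ≈ 1.3784*I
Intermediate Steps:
J(F) = 18 (J(F) = 8 - 1*(-10) = 8 + 10 = 18)
t(l, a) = 2
M = -2 (M = -1*2 = -2)
f(c) = -6/c
√(f(-5*12) + M) = √(-6/((-5*12)) - 2) = √(-6/(-60) - 2) = √(-6*(-1/60) - 2) = √(⅒ - 2) = √(-19/10) = I*√190/10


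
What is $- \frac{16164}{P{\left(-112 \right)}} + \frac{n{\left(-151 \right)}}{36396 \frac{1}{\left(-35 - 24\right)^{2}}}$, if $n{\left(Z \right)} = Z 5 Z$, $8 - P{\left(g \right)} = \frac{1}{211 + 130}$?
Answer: $\frac{32651918353}{3675996} \approx 8882.5$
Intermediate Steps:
$P{\left(g \right)} = \frac{2727}{341}$ ($P{\left(g \right)} = 8 - \frac{1}{211 + 130} = 8 - \frac{1}{341} = \frac{2727}{341}$)
$n{\left(Z \right)} = 5 Z^{2}$ ($n{\left(Z \right)} = 5 Z Z = 5 Z^{2}$)
$- \frac{16164}{P{\left(-112 \right)}} + \frac{n{\left(-151 \right)}}{36396 \frac{1}{\left(-35 - 24\right)^{2}}} = - \frac{16164}{\frac{2727}{341}} + \frac{5 \left(-151\right)^{2}}{36396 \frac{1}{\left(-35 - 24\right)^{2}}} = \left(-16164\right) \frac{341}{2727} + \frac{5 \cdot 22801}{36396 \frac{1}{\left(-59\right)^{2}}} = - \frac{612436}{303} + \frac{114005}{36396 \cdot \frac{1}{3481}} = - \frac{612436}{303} + \frac{114005}{\frac{36396}{3481}} = - \frac{612436}{303} + 114005 \cdot \frac{3481}{36396} = - \frac{612436}{303} + \frac{396851405}{36396} = \frac{32651918353}{3675996}$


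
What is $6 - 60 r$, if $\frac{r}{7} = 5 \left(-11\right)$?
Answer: $23106$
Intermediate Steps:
$r = -385$ ($r = 7 \cdot 5 \left(-11\right) = 7 \left(-55\right) = -385$)
$6 - 60 r = 6 - -23100 = 6 + 23100 = 23106$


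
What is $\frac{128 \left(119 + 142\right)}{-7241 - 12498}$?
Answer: $- \frac{33408}{19739} \approx -1.6925$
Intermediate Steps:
$\frac{128 \left(119 + 142\right)}{-7241 - 12498} = \frac{128 \cdot 261}{-7241 - 12498} = \frac{33408}{-19739} = 33408 \left(- \frac{1}{19739}\right) = - \frac{33408}{19739}$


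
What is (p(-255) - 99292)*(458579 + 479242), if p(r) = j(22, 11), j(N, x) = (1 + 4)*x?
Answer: -93066542577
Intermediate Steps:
j(N, x) = 5*x
p(r) = 55 (p(r) = 5*11 = 55)
(p(-255) - 99292)*(458579 + 479242) = (55 - 99292)*(458579 + 479242) = -99237*937821 = -93066542577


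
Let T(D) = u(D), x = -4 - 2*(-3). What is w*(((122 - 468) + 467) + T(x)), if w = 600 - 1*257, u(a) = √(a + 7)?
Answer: 42532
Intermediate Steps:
u(a) = √(7 + a)
x = 2 (x = -4 + 6 = 2)
w = 343 (w = 600 - 257 = 343)
T(D) = √(7 + D)
w*(((122 - 468) + 467) + T(x)) = 343*(((122 - 468) + 467) + √(7 + 2)) = 343*((-346 + 467) + √9) = 343*(121 + 3) = 343*124 = 42532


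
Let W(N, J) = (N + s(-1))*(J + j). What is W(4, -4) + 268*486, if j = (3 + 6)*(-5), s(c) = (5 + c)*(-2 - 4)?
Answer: 131228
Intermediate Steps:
s(c) = -30 - 6*c (s(c) = (5 + c)*(-6) = -30 - 6*c)
j = -45 (j = 9*(-5) = -45)
W(N, J) = (-45 + J)*(-24 + N) (W(N, J) = (N + (-30 - 6*(-1)))*(J - 45) = (N + (-30 + 6))*(-45 + J) = (N - 24)*(-45 + J) = (-24 + N)*(-45 + J) = (-45 + J)*(-24 + N))
W(4, -4) + 268*486 = (1080 - 45*4 - 24*(-4) - 4*4) + 268*486 = (1080 - 180 + 96 - 16) + 130248 = 980 + 130248 = 131228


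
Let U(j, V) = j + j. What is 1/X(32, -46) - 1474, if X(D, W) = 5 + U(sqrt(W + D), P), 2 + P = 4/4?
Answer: (-2948*sqrt(14) + 7369*I)/(-5*I + 2*sqrt(14)) ≈ -1473.9 - 0.092387*I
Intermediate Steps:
P = -1 (P = -2 + 4/4 = -2 + 4*(1/4) = -2 + 1 = -1)
U(j, V) = 2*j
X(D, W) = 5 + 2*sqrt(D + W) (X(D, W) = 5 + 2*sqrt(W + D) = 5 + 2*sqrt(D + W))
1/X(32, -46) - 1474 = 1/(5 + 2*sqrt(32 - 46)) - 1474 = 1/(5 + 2*sqrt(-14)) - 1474 = 1/(5 + 2*(I*sqrt(14))) - 1474 = 1/(5 + 2*I*sqrt(14)) - 1474 = -1474 + 1/(5 + 2*I*sqrt(14))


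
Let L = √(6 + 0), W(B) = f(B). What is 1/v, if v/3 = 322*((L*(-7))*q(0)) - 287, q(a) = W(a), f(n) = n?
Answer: -1/861 ≈ -0.0011614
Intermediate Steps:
W(B) = B
L = √6 ≈ 2.4495
q(a) = a
v = -861 (v = 3*(322*((√6*(-7))*0) - 287) = 3*(322*(-7*√6*0) - 287) = 3*(322*0 - 287) = 3*(0 - 287) = 3*(-287) = -861)
1/v = 1/(-861) = -1/861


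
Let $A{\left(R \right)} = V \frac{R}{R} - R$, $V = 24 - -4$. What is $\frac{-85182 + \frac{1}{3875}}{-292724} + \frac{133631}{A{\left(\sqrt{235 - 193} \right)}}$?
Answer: $\frac{303174250794197}{60118191500} + \frac{133631 \sqrt{42}}{742} \approx 6210.1$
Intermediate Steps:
$V = 28$ ($V = 24 + 4 = 28$)
$A{\left(R \right)} = 28 - R$ ($A{\left(R \right)} = 28 \frac{R}{R} - R = 28 \cdot 1 - R = 28 - R$)
$\frac{-85182 + \frac{1}{3875}}{-292724} + \frac{133631}{A{\left(\sqrt{235 - 193} \right)}} = \frac{-85182 + \frac{1}{3875}}{-292724} + \frac{133631}{28 - \sqrt{235 - 193}} = \left(-85182 + \frac{1}{3875}\right) \left(- \frac{1}{292724}\right) + \frac{133631}{28 - \sqrt{42}} = \left(- \frac{330080249}{3875}\right) \left(- \frac{1}{292724}\right) + \frac{133631}{28 - \sqrt{42}} = \frac{330080249}{1134305500} + \frac{133631}{28 - \sqrt{42}}$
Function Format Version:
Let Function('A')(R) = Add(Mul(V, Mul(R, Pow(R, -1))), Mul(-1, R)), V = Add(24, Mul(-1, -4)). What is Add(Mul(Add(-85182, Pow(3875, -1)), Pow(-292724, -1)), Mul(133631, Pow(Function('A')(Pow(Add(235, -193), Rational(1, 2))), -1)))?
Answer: Add(Rational(303174250794197, 60118191500), Mul(Rational(133631, 742), Pow(42, Rational(1, 2)))) ≈ 6210.1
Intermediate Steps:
V = 28 (V = Add(24, 4) = 28)
Function('A')(R) = Add(28, Mul(-1, R)) (Function('A')(R) = Add(Mul(28, Mul(R, Pow(R, -1))), Mul(-1, R)) = Add(Mul(28, 1), Mul(-1, R)) = Add(28, Mul(-1, R)))
Add(Mul(Add(-85182, Pow(3875, -1)), Pow(-292724, -1)), Mul(133631, Pow(Function('A')(Pow(Add(235, -193), Rational(1, 2))), -1))) = Add(Mul(Add(-85182, Pow(3875, -1)), Pow(-292724, -1)), Mul(133631, Pow(Add(28, Mul(-1, Pow(Add(235, -193), Rational(1, 2)))), -1))) = Add(Mul(Add(-85182, Rational(1, 3875)), Rational(-1, 292724)), Mul(133631, Pow(Add(28, Mul(-1, Pow(42, Rational(1, 2)))), -1))) = Add(Mul(Rational(-330080249, 3875), Rational(-1, 292724)), Mul(133631, Pow(Add(28, Mul(-1, Pow(42, Rational(1, 2)))), -1))) = Add(Rational(330080249, 1134305500), Mul(133631, Pow(Add(28, Mul(-1, Pow(42, Rational(1, 2)))), -1)))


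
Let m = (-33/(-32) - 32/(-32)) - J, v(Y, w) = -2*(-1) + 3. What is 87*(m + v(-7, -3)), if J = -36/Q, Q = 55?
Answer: 1176849/1760 ≈ 668.66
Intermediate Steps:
J = -36/55 ≈ -0.65455
v(Y, w) = 5 (v(Y, w) = 2 + 3 = 5)
m = 4727/1760 (m = (-33/(-32) - 32/(-32)) - 1*(-36/55) = (-33*(-1/32) - 32*(-1/32)) + 36/55 = (33/32 + 1) + 36/55 = 65/32 + 36/55 = 4727/1760 ≈ 2.6858)
87*(m + v(-7, -3)) = 87*(4727/1760 + 5) = 87*(13527/1760) = 1176849/1760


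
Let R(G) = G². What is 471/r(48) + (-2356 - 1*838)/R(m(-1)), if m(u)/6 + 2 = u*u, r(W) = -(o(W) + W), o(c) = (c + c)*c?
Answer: -1240685/13968 ≈ -88.823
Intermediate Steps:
o(c) = 2*c² (o(c) = (2*c)*c = 2*c²)
r(W) = -W - 2*W² (r(W) = -(2*W² + W) = -(W + 2*W²) = -W - 2*W²)
m(u) = -12 + 6*u² (m(u) = -12 + 6*(u*u) = -12 + 6*u²)
471/r(48) + (-2356 - 1*838)/R(m(-1)) = 471/((48*(-1 - 2*48))) + (-2356 - 1*838)/((-12 + 6*(-1)²)²) = 471/((48*(-1 - 96))) + (-2356 - 838)/((-12 + 6*1)²) = 471/((48*(-97))) - 3194/(-12 + 6)² = 471/(-4656) - 3194/((-6)²) = 471*(-1/4656) - 3194/36 = -157/1552 - 3194*1/36 = -157/1552 - 1597/18 = -1240685/13968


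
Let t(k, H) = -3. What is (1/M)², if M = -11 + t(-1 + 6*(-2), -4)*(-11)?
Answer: 1/484 ≈ 0.0020661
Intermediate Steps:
M = 22 (M = -11 - 3*(-11) = -11 + 33 = 22)
(1/M)² = (1/22)² = 1/484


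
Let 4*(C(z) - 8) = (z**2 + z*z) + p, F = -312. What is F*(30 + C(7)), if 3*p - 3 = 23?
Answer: -20176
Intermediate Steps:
p = 26/3 (p = 1 + (1/3)*23 = 1 + 23/3 = 26/3 ≈ 8.6667)
C(z) = 61/6 + z**2/2 (C(z) = 8 + ((z**2 + z*z) + 26/3)/4 = 8 + ((z**2 + z**2) + 26/3)/4 = 8 + (2*z**2 + 26/3)/4 = 8 + (26/3 + 2*z**2)/4 = 8 + (13/6 + z**2/2) = 61/6 + z**2/2)
F*(30 + C(7)) = -312*(30 + (61/6 + (1/2)*7**2)) = -312*(30 + (61/6 + (1/2)*49)) = -312*(30 + (61/6 + 49/2)) = -312*(30 + 104/3) = -312*194/3 = -20176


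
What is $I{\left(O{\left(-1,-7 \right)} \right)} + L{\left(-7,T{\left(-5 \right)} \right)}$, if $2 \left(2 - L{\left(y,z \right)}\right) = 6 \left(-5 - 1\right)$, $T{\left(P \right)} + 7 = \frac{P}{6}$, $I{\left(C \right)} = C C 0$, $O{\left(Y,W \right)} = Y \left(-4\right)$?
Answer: $20$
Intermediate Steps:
$O{\left(Y,W \right)} = - 4 Y$
$I{\left(C \right)} = 0$ ($I{\left(C \right)} = C^{2} \cdot 0 = 0$)
$T{\left(P \right)} = -7 + \frac{P}{6}$
$L{\left(y,z \right)} = 20$ ($L{\left(y,z \right)} = 2 - \frac{6 \left(-5 - 1\right)}{2} = 2 - \frac{6 \left(-6\right)}{2} = 2 - -18 = 2 + 18 = 20$)
$I{\left(O{\left(-1,-7 \right)} \right)} + L{\left(-7,T{\left(-5 \right)} \right)} = 0 + 20 = 20$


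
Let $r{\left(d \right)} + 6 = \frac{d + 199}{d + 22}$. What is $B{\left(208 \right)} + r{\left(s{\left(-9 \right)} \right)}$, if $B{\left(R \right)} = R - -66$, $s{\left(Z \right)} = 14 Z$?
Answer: $\frac{27799}{104} \approx 267.3$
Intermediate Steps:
$r{\left(d \right)} = -6 + \frac{199 + d}{22 + d}$ ($r{\left(d \right)} = -6 + \frac{d + 199}{d + 22} = -6 + \frac{199 + d}{22 + d}$)
$B{\left(R \right)} = 66 + R$ ($B{\left(R \right)} = R + 66 = 66 + R$)
$B{\left(208 \right)} + r{\left(s{\left(-9 \right)} \right)} = \left(66 + 208\right) + \frac{67 - 5 \cdot 14 \left(-9\right)}{22 + 14 \left(-9\right)} = 274 + \frac{67 - -630}{22 - 126} = 274 + \frac{67 + 630}{-104} = 274 - \frac{697}{104} = \frac{27799}{104}$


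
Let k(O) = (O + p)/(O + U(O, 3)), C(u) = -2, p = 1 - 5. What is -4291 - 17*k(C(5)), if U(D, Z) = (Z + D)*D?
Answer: -8633/2 ≈ -4316.5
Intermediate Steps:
U(D, Z) = D*(D + Z) (U(D, Z) = (D + Z)*D = D*(D + Z))
p = -4
k(O) = (-4 + O)/(O + O*(3 + O)) (k(O) = (O - 4)/(O + O*(O + 3)) = (-4 + O)/(O + O*(3 + O)))
-4291 - 17*k(C(5)) = -4291 - 17*(-4 - 2)/((-2)*(4 - 2)) = -4291 - 17*(-½*(-6)/2) = -4291 - 17*(-½*½*(-6)) = -4291 - 17*3/2 = -4291 - 1*51/2 = -4291 - 51/2 = -8633/2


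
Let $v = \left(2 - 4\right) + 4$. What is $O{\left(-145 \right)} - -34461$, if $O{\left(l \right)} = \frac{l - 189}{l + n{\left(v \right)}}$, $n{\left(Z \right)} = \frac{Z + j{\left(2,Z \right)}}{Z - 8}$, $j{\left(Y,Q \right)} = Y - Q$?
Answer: $\frac{7512999}{218} \approx 34463.0$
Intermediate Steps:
$v = 2$ ($v = -2 + 4 = 2$)
$n{\left(Z \right)} = \frac{2}{-8 + Z}$ ($n{\left(Z \right)} = \frac{Z - \left(-2 + Z\right)}{Z - 8} = \frac{2}{-8 + Z}$)
$O{\left(l \right)} = \frac{-189 + l}{- \frac{1}{3} + l}$ ($O{\left(l \right)} = \frac{l - 189}{l + \frac{2}{-8 + 2}} = \frac{-189 + l}{l + \frac{2}{-6}} = \frac{-189 + l}{l + 2 \left(- \frac{1}{6}\right)} = \frac{-189 + l}{l - \frac{1}{3}} = \frac{-189 + l}{- \frac{1}{3} + l}$)
$O{\left(-145 \right)} - -34461 = \frac{3 \left(-189 - 145\right)}{-1 + 3 \left(-145\right)} - -34461 = 3 \frac{1}{-1 - 435} \left(-334\right) + 34461 = 3 \frac{1}{-436} \left(-334\right) + 34461 = 3 \left(- \frac{1}{436}\right) \left(-334\right) + 34461 = \frac{501}{218} + 34461 = \frac{7512999}{218}$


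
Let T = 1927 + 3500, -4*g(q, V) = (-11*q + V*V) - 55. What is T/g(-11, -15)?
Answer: -7236/97 ≈ -74.598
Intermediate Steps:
g(q, V) = 55/4 - V²/4 + 11*q/4 (g(q, V) = -((-11*q + V*V) - 55)/4 = -((-11*q + V²) - 55)/4 = -((V² - 11*q) - 55)/4 = -(-55 + V² - 11*q)/4 = 55/4 - V²/4 + 11*q/4)
T = 5427
T/g(-11, -15) = 5427/(55/4 - ¼*(-15)² + (11/4)*(-11)) = 5427/(55/4 - ¼*225 - 121/4) = 5427/(55/4 - 225/4 - 121/4) = 5427/(-291/4) = 5427*(-4/291) = -7236/97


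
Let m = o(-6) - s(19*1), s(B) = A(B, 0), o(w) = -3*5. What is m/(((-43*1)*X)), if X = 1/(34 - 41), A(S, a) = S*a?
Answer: -105/43 ≈ -2.4419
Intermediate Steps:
o(w) = -15
X = -⅐ (X = 1/(-7) = -⅐ ≈ -0.14286)
s(B) = 0 (s(B) = B*0 = 0)
m = -15 (m = -15 - 1*0 = -15 + 0 = -15)
m/(((-43*1)*X)) = -15/(-43*1*(-⅐)) = -15/((-43*(-⅐))) = -15/43/7 = -15*7/43 = -105/43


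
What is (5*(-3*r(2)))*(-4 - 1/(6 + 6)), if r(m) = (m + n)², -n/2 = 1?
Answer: 0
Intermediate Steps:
n = -2 (n = -2*1 = -2)
r(m) = (-2 + m)² (r(m) = (m - 2)² = (-2 + m)²)
(5*(-3*r(2)))*(-4 - 1/(6 + 6)) = (5*(-3*(-2 + 2)²))*(-4 - 1/(6 + 6)) = (5*(-3*0²))*(-4 - 1/12) = (5*(-3*0))*(-4 - 1*1/12) = (5*0)*(-4 - 1/12) = 0*(-49/12) = 0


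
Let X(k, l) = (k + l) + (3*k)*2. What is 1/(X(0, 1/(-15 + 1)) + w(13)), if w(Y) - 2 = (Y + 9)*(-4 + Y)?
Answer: 14/2799 ≈ 0.0050018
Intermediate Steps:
X(k, l) = l + 7*k (X(k, l) = (k + l) + 6*k = l + 7*k)
w(Y) = 2 + (-4 + Y)*(9 + Y) (w(Y) = 2 + (Y + 9)*(-4 + Y) = 2 + (9 + Y)*(-4 + Y) = 2 + (-4 + Y)*(9 + Y))
1/(X(0, 1/(-15 + 1)) + w(13)) = 1/((1/(-15 + 1) + 7*0) + (-34 + 13² + 5*13)) = 1/((1/(-14) + 0) + (-34 + 169 + 65)) = 1/((-1/14 + 0) + 200) = 1/(-1/14 + 200) = 1/(2799/14) = 14/2799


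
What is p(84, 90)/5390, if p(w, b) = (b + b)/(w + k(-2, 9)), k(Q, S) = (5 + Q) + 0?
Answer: 6/15631 ≈ 0.00038385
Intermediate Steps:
k(Q, S) = 5 + Q
p(w, b) = 2*b/(3 + w) (p(w, b) = (b + b)/(w + (5 - 2)) = (2*b)/(w + 3) = (2*b)/(3 + w) = 2*b/(3 + w))
p(84, 90)/5390 = (2*90/(3 + 84))/5390 = (2*90/87)*(1/5390) = (2*90*(1/87))*(1/5390) = (60/29)*(1/5390) = 6/15631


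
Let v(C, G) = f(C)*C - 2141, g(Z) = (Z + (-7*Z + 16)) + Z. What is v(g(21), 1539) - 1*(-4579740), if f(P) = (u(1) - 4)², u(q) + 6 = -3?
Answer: 4562558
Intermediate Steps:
u(q) = -9 (u(q) = -6 - 3 = -9)
g(Z) = 16 - 5*Z (g(Z) = (Z + (16 - 7*Z)) + Z = (16 - 6*Z) + Z = 16 - 5*Z)
f(P) = 169 (f(P) = (-9 - 4)² = (-13)² = 169)
v(C, G) = -2141 + 169*C (v(C, G) = 169*C - 2141 = -2141 + 169*C)
v(g(21), 1539) - 1*(-4579740) = (-2141 + 169*(16 - 5*21)) - 1*(-4579740) = (-2141 + 169*(16 - 105)) + 4579740 = (-2141 + 169*(-89)) + 4579740 = (-2141 - 15041) + 4579740 = -17182 + 4579740 = 4562558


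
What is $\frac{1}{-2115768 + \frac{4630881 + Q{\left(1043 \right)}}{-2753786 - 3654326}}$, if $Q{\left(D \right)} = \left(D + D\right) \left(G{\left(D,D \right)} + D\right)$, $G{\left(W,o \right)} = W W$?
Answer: $- \frac{6408112}{13560354369609} \approx -4.7256 \cdot 10^{-7}$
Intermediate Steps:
$G{\left(W,o \right)} = W^{2}$
$Q{\left(D \right)} = 2 D \left(D + D^{2}\right)$ ($Q{\left(D \right)} = \left(D + D\right) \left(D^{2} + D\right) = 2 D \left(D + D^{2}\right)$)
$\frac{1}{-2115768 + \frac{4630881 + Q{\left(1043 \right)}}{-2753786 - 3654326}} = \frac{1}{-2115768 + \frac{4630881 + 2 \cdot 1043^{2} \left(1 + 1043\right)}{-2753786 - 3654326}} = \frac{1}{-2115768 + \frac{4630881 + 2 \cdot 1087849 \cdot 1044}{-6408112}} = \frac{1}{-2115768 + \left(4630881 + 2271428712\right) \left(- \frac{1}{6408112}\right)} = \frac{1}{-2115768 + 2276059593 \left(- \frac{1}{6408112}\right)} = \frac{1}{-2115768 - \frac{2276059593}{6408112}} = \frac{1}{- \frac{13560354369609}{6408112}} = - \frac{6408112}{13560354369609}$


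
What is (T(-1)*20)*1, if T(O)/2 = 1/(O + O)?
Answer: -20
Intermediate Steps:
T(O) = 1/O (T(O) = 2/(O + O) = 2/((2*O)) = 2*(1/(2*O)) = 1/O)
(T(-1)*20)*1 = (20/(-1))*1 = -1*20*1 = -20*1 = -20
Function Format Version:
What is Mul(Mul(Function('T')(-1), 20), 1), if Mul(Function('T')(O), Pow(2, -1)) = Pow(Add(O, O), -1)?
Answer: -20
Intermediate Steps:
Function('T')(O) = Pow(O, -1) (Function('T')(O) = Mul(2, Pow(Add(O, O), -1)) = Mul(2, Pow(Mul(2, O), -1)) = Mul(2, Mul(Rational(1, 2), Pow(O, -1))) = Pow(O, -1))
Mul(Mul(Function('T')(-1), 20), 1) = Mul(Mul(Pow(-1, -1), 20), 1) = Mul(Mul(-1, 20), 1) = Mul(-20, 1) = -20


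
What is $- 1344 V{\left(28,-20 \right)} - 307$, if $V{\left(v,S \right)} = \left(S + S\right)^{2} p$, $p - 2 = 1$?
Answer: $-6451507$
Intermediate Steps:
$p = 3$ ($p = 2 + 1 = 3$)
$V{\left(v,S \right)} = 12 S^{2}$ ($V{\left(v,S \right)} = \left(S + S\right)^{2} \cdot 3 = \left(2 S\right)^{2} \cdot 3 = 4 S^{2} \cdot 3 = 12 S^{2}$)
$- 1344 V{\left(28,-20 \right)} - 307 = - 1344 \cdot 12 \left(-20\right)^{2} - 307 = - 1344 \cdot 12 \cdot 400 - 307 = \left(-1344\right) 4800 - 307 = -6451200 - 307 = -6451507$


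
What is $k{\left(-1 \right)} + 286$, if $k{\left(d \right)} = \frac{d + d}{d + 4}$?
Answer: $\frac{856}{3} \approx 285.33$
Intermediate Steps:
$k{\left(d \right)} = \frac{2 d}{4 + d}$
$k{\left(-1 \right)} + 286 = 2 \left(-1\right) \frac{1}{4 - 1} + 286 = 2 \left(-1\right) \frac{1}{3} + 286 = - \frac{2}{3} + 286 = \frac{856}{3}$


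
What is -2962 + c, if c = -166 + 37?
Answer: -3091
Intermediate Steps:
c = -129
-2962 + c = -2962 - 129 = -3091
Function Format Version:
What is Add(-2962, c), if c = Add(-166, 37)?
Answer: -3091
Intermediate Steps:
c = -129
Add(-2962, c) = Add(-2962, -129) = -3091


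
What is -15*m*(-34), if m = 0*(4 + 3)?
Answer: 0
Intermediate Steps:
m = 0 (m = 0*7 = 0)
-15*m*(-34) = -15*0*(-34) = 0*(-34) = 0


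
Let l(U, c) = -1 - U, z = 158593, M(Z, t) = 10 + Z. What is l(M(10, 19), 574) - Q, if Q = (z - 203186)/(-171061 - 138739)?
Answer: -6550393/309800 ≈ -21.144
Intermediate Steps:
Q = 44593/309800 (Q = (158593 - 203186)/(-171061 - 138739) = -44593/(-309800) = -44593*(-1/309800) = 44593/309800 ≈ 0.14394)
l(M(10, 19), 574) - Q = (-1 - (10 + 10)) - 1*44593/309800 = (-1 - 1*20) - 44593/309800 = (-1 - 20) - 44593/309800 = -21 - 44593/309800 = -6550393/309800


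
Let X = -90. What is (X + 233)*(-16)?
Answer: -2288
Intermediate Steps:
(X + 233)*(-16) = (-90 + 233)*(-16) = 143*(-16) = -2288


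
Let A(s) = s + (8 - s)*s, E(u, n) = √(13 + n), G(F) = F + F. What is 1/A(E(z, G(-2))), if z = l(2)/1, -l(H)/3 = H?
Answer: 1/18 ≈ 0.055556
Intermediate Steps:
l(H) = -3*H
G(F) = 2*F
z = -6 (z = -3*2/1 = -6*1 = -6)
A(s) = s + s*(8 - s)
1/A(E(z, G(-2))) = 1/(√(13 + 2*(-2))*(9 - √(13 + 2*(-2)))) = 1/(√(13 - 4)*(9 - √(13 - 4))) = 1/(√9*(9 - √9)) = 1/(3*(9 - 1*3)) = 1/(3*(9 - 3)) = 1/(3*6) = 1/18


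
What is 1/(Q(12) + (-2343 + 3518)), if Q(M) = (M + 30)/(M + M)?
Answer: 4/4707 ≈ 0.00084980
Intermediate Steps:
Q(M) = (30 + M)/(2*M) (Q(M) = (30 + M)/((2*M)) = (30 + M)*(1/(2*M)) = (30 + M)/(2*M))
1/(Q(12) + (-2343 + 3518)) = 1/((½)*(30 + 12)/12 + (-2343 + 3518)) = 1/((½)*(1/12)*42 + 1175) = 1/(7/4 + 1175) = 1/(4707/4) = 4/4707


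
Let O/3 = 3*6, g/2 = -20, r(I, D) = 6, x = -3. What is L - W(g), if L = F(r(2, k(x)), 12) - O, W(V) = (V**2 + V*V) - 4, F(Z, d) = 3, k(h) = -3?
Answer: -3247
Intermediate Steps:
g = -40 (g = 2*(-20) = -40)
O = 54 (O = 3*(3*6) = 3*18 = 54)
W(V) = -4 + 2*V**2 (W(V) = (V**2 + V**2) - 4 = 2*V**2 - 4 = -4 + 2*V**2)
L = -51 (L = 3 - 1*54 = 3 - 54 = -51)
L - W(g) = -51 - (-4 + 2*(-40)**2) = -51 - (-4 + 2*1600) = -51 - (-4 + 3200) = -51 - 1*3196 = -51 - 3196 = -3247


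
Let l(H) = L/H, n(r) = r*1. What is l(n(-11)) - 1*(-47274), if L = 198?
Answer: 47256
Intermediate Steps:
n(r) = r
l(H) = 198/H
l(n(-11)) - 1*(-47274) = 198/(-11) - 1*(-47274) = 198*(-1/11) + 47274 = -18 + 47274 = 47256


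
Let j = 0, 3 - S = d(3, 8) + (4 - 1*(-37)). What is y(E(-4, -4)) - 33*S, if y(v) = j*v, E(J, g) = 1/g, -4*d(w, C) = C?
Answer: 1188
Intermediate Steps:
d(w, C) = -C/4
S = -36 (S = 3 - (-¼*8 + (4 - 1*(-37))) = 3 - (-2 + (4 + 37)) = 3 - (-2 + 41) = 3 - 1*39 = 3 - 39 = -36)
y(v) = 0 (y(v) = 0*v = 0)
y(E(-4, -4)) - 33*S = 0 - 33*(-36) = 0 + 1188 = 1188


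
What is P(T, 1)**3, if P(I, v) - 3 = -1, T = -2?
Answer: 8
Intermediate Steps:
P(I, v) = 2 (P(I, v) = 3 - 1 = 2)
P(T, 1)**3 = 2**3 = 8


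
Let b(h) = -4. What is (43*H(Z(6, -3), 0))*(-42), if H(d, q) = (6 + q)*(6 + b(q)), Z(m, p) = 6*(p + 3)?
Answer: -21672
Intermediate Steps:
Z(m, p) = 18 + 6*p (Z(m, p) = 6*(3 + p) = 18 + 6*p)
H(d, q) = 12 + 2*q (H(d, q) = (6 + q)*(6 - 4) = (6 + q)*2 = 12 + 2*q)
(43*H(Z(6, -3), 0))*(-42) = (43*(12 + 2*0))*(-42) = (43*(12 + 0))*(-42) = (43*12)*(-42) = 516*(-42) = -21672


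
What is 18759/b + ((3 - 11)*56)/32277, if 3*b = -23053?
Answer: -260968639/106297383 ≈ -2.4551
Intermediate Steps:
b = -23053/3 (b = (⅓)*(-23053) = -23053/3 ≈ -7684.3)
18759/b + ((3 - 11)*56)/32277 = 18759/(-23053/3) + ((3 - 11)*56)/32277 = 18759*(-3/23053) - 8*56*(1/32277) = -56277/23053 - 448*1/32277 = -56277/23053 - 64/4611 = -260968639/106297383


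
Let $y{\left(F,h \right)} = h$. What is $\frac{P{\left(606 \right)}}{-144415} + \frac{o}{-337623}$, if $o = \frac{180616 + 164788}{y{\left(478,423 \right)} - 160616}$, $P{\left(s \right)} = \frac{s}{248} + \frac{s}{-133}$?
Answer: $\frac{541446459742735}{25762688687093562204} \approx 2.1017 \cdot 10^{-5}$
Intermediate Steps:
$P{\left(s \right)} = - \frac{115 s}{32984}$ ($P{\left(s \right)} = s \frac{1}{248} + s \left(- \frac{1}{133}\right) = \frac{s}{248} - \frac{s}{133} = - \frac{115 s}{32984}$)
$o = - \frac{345404}{160193}$ ($o = \frac{180616 + 164788}{423 - 160616} = \frac{345404}{423 - 160616} = \frac{345404}{-160193} = 345404 \left(- \frac{1}{160193}\right) = - \frac{345404}{160193} \approx -2.1562$)
$\frac{P{\left(606 \right)}}{-144415} + \frac{o}{-337623} = \frac{\left(- \frac{115}{32984}\right) 606}{-144415} - \frac{345404}{160193 \left(-337623\right)} = \left(- \frac{34845}{16492}\right) \left(- \frac{1}{144415}\right) - - \frac{345404}{54084841239} = \frac{6969}{476338436} + \frac{345404}{54084841239} = \frac{541446459742735}{25762688687093562204}$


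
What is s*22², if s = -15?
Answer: -7260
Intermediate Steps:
s*22² = -15*22² = -15*484 = -7260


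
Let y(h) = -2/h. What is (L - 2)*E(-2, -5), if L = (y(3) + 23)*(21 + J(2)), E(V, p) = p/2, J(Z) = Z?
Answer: -7675/6 ≈ -1279.2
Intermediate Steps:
E(V, p) = p/2 (E(V, p) = p*(½) = p/2)
L = 1541/3 (L = (-2/3 + 23)*(21 + 2) = (-2*⅓ + 23)*23 = (-⅔ + 23)*23 = (67/3)*23 = 1541/3 ≈ 513.67)
(L - 2)*E(-2, -5) = (1541/3 - 2)*((½)*(-5)) = (1535/3)*(-5/2) = -7675/6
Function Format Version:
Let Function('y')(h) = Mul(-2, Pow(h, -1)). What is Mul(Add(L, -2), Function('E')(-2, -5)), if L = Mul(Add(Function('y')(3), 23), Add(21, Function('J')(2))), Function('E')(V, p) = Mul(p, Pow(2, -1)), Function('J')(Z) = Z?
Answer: Rational(-7675, 6) ≈ -1279.2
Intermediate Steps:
Function('E')(V, p) = Mul(Rational(1, 2), p) (Function('E')(V, p) = Mul(p, Rational(1, 2)) = Mul(Rational(1, 2), p))
L = Rational(1541, 3) (L = Mul(Add(Mul(-2, Pow(3, -1)), 23), Add(21, 2)) = Mul(Add(Mul(-2, Rational(1, 3)), 23), 23) = Mul(Add(Rational(-2, 3), 23), 23) = Mul(Rational(67, 3), 23) = Rational(1541, 3) ≈ 513.67)
Mul(Add(L, -2), Function('E')(-2, -5)) = Mul(Add(Rational(1541, 3), -2), Mul(Rational(1, 2), -5)) = Mul(Rational(1535, 3), Rational(-5, 2)) = Rational(-7675, 6)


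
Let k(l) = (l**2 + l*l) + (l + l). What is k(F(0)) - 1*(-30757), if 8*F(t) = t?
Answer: 30757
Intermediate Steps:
F(t) = t/8
k(l) = 2*l + 2*l**2 (k(l) = (l**2 + l**2) + 2*l = 2*l**2 + 2*l = 2*l + 2*l**2)
k(F(0)) - 1*(-30757) = 2*((1/8)*0)*(1 + (1/8)*0) - 1*(-30757) = 2*0*(1 + 0) + 30757 = 2*0*1 + 30757 = 0 + 30757 = 30757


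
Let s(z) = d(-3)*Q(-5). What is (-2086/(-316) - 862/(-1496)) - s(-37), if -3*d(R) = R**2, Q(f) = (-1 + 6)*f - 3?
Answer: -4539597/59092 ≈ -76.823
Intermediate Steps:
Q(f) = -3 + 5*f (Q(f) = 5*f - 3 = -3 + 5*f)
d(R) = -R**2/3
s(z) = 84 (s(z) = (-1/3*(-3)**2)*(-3 + 5*(-5)) = (-1/3*9)*(-3 - 25) = -3*(-28) = 84)
(-2086/(-316) - 862/(-1496)) - s(-37) = (-2086/(-316) - 862/(-1496)) - 1*84 = (-2086*(-1/316) - 862*(-1/1496)) - 84 = (1043/158 + 431/748) - 84 = 424131/59092 - 84 = -4539597/59092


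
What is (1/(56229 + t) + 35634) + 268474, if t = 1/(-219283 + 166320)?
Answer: 905650814061771/2978056526 ≈ 3.0411e+5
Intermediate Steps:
t = -1/52963 (t = 1/(-52963) = -1/52963 ≈ -1.8881e-5)
(1/(56229 + t) + 35634) + 268474 = (1/(56229 - 1/52963) + 35634) + 268474 = (1/(2978056526/52963) + 35634) + 268474 = (52963/2978056526 + 35634) + 268474 = 106120066300447/2978056526 + 268474 = 905650814061771/2978056526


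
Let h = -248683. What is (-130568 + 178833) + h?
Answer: -200418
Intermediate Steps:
(-130568 + 178833) + h = (-130568 + 178833) - 248683 = 48265 - 248683 = -200418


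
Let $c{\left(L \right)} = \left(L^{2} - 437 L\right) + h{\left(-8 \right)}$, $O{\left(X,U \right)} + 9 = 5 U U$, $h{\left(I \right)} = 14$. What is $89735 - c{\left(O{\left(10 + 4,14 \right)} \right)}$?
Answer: $-428793$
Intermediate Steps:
$O{\left(X,U \right)} = -9 + 5 U^{2}$ ($O{\left(X,U \right)} = -9 + 5 U U = -9 + 5 U^{2}$)
$c{\left(L \right)} = 14 + L^{2} - 437 L$ ($c{\left(L \right)} = \left(L^{2} - 437 L\right) + 14 = 14 + L^{2} - 437 L$)
$89735 - c{\left(O{\left(10 + 4,14 \right)} \right)} = 89735 - \left(14 + \left(-9 + 5 \cdot 14^{2}\right)^{2} - 437 \left(-9 + 5 \cdot 14^{2}\right)\right) = 89735 - \left(14 + \left(-9 + 5 \cdot 196\right)^{2} - 437 \left(-9 + 5 \cdot 196\right)\right) = 89735 - \left(14 + \left(-9 + 980\right)^{2} - 437 \left(-9 + 980\right)\right) = 89735 - \left(14 + 971^{2} - 424327\right) = 89735 - \left(14 + 942841 - 424327\right) = 89735 - 518528 = -428793$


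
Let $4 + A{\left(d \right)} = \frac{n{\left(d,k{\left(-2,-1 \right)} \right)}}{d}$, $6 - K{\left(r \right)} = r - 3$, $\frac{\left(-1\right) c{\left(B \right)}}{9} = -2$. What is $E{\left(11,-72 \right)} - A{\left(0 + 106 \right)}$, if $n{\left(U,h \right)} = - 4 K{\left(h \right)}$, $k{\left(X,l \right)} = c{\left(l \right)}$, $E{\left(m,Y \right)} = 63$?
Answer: $\frac{3533}{53} \approx 66.66$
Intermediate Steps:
$c{\left(B \right)} = 18$ ($c{\left(B \right)} = \left(-9\right) \left(-2\right) = 18$)
$K{\left(r \right)} = 9 - r$ ($K{\left(r \right)} = 6 - \left(r - 3\right) = 6 - \left(-3 + r\right) = 9 - r$)
$k{\left(X,l \right)} = 18$
$n{\left(U,h \right)} = -36 + 4 h$ ($n{\left(U,h \right)} = - 4 \left(9 - h\right) = -36 + 4 h$)
$A{\left(d \right)} = -4 + \frac{36}{d}$ ($A{\left(d \right)} = -4 + \frac{-36 + 4 \cdot 18}{d} = -4 + \frac{-36 + 72}{d} = -4 + \frac{36}{d}$)
$E{\left(11,-72 \right)} - A{\left(0 + 106 \right)} = 63 - \left(-4 + \frac{36}{0 + 106}\right) = 63 - \left(-4 + \frac{36}{106}\right) = 63 - \left(-4 + 36 \cdot \frac{1}{106}\right) = 63 - \left(-4 + \frac{18}{53}\right) = 63 - - \frac{194}{53} = 63 + \frac{194}{53} = \frac{3533}{53}$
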